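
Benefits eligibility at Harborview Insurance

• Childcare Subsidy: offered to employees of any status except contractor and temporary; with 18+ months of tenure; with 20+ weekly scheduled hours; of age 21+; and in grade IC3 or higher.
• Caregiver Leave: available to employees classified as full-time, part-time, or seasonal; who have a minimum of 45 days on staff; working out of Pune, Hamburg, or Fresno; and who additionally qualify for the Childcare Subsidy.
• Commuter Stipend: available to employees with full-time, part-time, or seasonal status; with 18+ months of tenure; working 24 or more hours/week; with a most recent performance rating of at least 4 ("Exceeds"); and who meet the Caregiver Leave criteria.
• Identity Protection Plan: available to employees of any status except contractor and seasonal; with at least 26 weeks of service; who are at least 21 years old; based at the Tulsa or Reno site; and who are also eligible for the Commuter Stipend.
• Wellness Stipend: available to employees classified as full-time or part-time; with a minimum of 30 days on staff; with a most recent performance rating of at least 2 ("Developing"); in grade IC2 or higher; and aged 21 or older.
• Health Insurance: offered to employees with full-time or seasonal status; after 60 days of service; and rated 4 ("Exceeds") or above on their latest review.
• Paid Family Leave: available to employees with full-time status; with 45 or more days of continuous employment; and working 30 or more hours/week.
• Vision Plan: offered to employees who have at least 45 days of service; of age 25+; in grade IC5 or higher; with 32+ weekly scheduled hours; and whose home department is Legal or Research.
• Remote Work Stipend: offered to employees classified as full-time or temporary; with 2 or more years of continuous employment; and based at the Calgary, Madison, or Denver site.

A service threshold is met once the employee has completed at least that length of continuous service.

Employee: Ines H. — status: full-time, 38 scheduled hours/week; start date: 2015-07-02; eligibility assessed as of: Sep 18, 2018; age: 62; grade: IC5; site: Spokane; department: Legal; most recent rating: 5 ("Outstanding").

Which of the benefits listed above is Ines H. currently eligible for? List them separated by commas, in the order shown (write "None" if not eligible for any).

Service from 2015-07-02 to Sep 18, 2018: 1174 days.
Childcare Subsidy — status full-time ✓ (not excluded); service 1174 days ≥ 18 months (≈540 days) ✓; 38 hrs/wk ≥ 20 ✓; age 62 ≥ 21 ✓; grade IC5 ≥ IC3 ✓ → eligible.
Caregiver Leave — status full-time ✓; service 1174 days ≥ 45 days ✓; site Spokane ✗ (not Pune, Hamburg, or Fresno) → not eligible.
Commuter Stipend — status full-time ✓; service 1174 days ≥ 18 months (≈540 days) ✓; 38 hrs/wk ≥ 24 ✓; rating 5 ≥ 4 ✓; not eligible for Caregiver Leave ✗ → not eligible.
Identity Protection Plan — status full-time ✓ (not excluded); service 1174 days ≥ 26 weeks (≈182 days) ✓; age 62 ≥ 21 ✓; site Spokane ✗ (not Tulsa or Reno) → not eligible.
Wellness Stipend — status full-time ✓; service 1174 days ≥ 30 days ✓; rating 5 ≥ 2 ✓; grade IC5 ≥ IC2 ✓; age 62 ≥ 21 ✓ → eligible.
Health Insurance — status full-time ✓; service 1174 days ≥ 60 days ✓; rating 5 ≥ 4 ✓ → eligible.
Paid Family Leave — status full-time ✓; service 1174 days ≥ 45 days ✓; 38 hrs/wk ≥ 30 ✓ → eligible.
Vision Plan — service 1174 days ≥ 45 days ✓; age 62 ≥ 25 ✓; grade IC5 ≥ IC5 ✓; 38 hrs/wk ≥ 32 ✓; dept Legal ✓ → eligible.
Remote Work Stipend — status full-time ✓; service 1174 days ≥ 2 years (≈730 days) ✓; site Spokane ✗ (not Calgary, Madison, or Denver) → not eligible.

Childcare Subsidy, Wellness Stipend, Health Insurance, Paid Family Leave, Vision Plan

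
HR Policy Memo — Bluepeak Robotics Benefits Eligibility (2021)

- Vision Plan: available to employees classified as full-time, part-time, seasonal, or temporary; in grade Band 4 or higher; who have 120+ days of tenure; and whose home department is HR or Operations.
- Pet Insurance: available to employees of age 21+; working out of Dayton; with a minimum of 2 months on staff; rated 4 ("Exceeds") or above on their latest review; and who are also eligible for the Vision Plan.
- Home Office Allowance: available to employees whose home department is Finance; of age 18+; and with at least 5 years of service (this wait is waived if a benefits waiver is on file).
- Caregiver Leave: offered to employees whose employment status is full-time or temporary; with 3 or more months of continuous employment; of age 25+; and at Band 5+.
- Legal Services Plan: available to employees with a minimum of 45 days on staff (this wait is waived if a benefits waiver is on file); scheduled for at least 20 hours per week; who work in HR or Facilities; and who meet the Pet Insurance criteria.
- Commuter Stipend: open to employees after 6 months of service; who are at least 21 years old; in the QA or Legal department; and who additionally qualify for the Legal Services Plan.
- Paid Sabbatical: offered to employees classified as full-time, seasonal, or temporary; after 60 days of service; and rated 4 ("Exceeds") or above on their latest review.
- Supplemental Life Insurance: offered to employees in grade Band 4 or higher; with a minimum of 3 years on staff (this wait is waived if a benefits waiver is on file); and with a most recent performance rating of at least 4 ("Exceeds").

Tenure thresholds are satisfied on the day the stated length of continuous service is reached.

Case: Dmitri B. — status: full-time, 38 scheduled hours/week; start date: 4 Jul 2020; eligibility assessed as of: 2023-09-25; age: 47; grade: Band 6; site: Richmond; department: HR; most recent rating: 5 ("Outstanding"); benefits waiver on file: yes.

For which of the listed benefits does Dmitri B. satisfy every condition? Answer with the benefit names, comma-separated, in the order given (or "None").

Service from 4 Jul 2020 to 2023-09-25: 1178 days.
Vision Plan — status full-time ✓; grade Band 6 ≥ Band 4 ✓; service 1178 days ≥ 120 days ✓; dept HR ✓ → eligible.
Pet Insurance — age 47 ≥ 21 ✓; site Richmond ✗ (not Dayton) → not eligible.
Home Office Allowance — dept HR ✗ → not eligible.
Caregiver Leave — status full-time ✓; service 1178 days ≥ 3 months (≈90 days) ✓; age 47 ≥ 25 ✓; grade Band 6 ≥ Band 5 ✓ → eligible.
Legal Services Plan — benefits waiver on file ✓; 38 hrs/wk ≥ 20 ✓; dept HR ✓; not eligible for Pet Insurance ✗ → not eligible.
Commuter Stipend — service 1178 days ≥ 6 months (≈180 days) ✓; age 47 ≥ 21 ✓; dept HR ✗ → not eligible.
Paid Sabbatical — status full-time ✓; service 1178 days ≥ 60 days ✓; rating 5 ≥ 4 ✓ → eligible.
Supplemental Life Insurance — grade Band 6 ≥ Band 4 ✓; benefits waiver on file ✓; rating 5 ≥ 4 ✓ → eligible.

Vision Plan, Caregiver Leave, Paid Sabbatical, Supplemental Life Insurance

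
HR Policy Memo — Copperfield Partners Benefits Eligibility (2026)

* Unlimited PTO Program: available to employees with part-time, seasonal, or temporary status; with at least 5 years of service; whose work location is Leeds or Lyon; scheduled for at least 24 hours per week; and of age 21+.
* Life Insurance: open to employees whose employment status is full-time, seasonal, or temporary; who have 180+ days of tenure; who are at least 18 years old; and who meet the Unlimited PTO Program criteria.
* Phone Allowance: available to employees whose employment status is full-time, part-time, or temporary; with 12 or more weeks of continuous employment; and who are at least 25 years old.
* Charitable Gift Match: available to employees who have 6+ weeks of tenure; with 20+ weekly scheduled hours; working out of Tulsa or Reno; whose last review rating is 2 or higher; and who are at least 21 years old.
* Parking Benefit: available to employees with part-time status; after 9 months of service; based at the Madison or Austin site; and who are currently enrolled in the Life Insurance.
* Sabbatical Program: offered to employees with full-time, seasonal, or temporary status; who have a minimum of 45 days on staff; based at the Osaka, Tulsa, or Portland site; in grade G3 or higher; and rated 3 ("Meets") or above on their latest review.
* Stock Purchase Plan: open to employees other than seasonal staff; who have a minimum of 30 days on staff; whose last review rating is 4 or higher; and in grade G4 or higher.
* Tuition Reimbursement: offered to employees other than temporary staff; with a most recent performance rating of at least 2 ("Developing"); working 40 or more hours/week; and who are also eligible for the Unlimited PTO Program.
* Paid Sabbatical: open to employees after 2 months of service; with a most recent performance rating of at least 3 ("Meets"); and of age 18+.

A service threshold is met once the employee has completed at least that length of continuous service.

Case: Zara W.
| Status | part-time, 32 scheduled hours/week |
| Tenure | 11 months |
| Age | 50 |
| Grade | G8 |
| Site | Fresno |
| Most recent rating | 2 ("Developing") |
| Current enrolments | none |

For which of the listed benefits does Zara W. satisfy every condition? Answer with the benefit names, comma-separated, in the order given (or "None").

Phone Allowance

Unlimited PTO Program — status part-time ✓; service 11 months < 5 years (≈1825 days) ✗ → not eligible.
Life Insurance — status part-time ✗ (requires full-time, seasonal, or temporary) → not eligible.
Phone Allowance — status part-time ✓; service 11 months ≥ 12 weeks (≈84 days) ✓; age 50 ≥ 25 ✓ → eligible.
Charitable Gift Match — service 11 months ≥ 6 weeks (≈42 days) ✓; 32 hrs/wk ≥ 20 ✓; site Fresno ✗ (not Tulsa or Reno) → not eligible.
Parking Benefit — status part-time ✓; service 11 months ≥ 9 months ✓; site Fresno ✗ (not Madison or Austin) → not eligible.
Sabbatical Program — status part-time ✗ (requires full-time, seasonal, or temporary) → not eligible.
Stock Purchase Plan — status part-time ✓ (not excluded); service 11 months ≥ 30 days ✓; rating 2 < 4 ✗ → not eligible.
Tuition Reimbursement — status part-time ✓ (not excluded); rating 2 ≥ 2 ✓; 32 hrs/wk < 40 ✗ → not eligible.
Paid Sabbatical — service 11 months ≥ 2 months ✓; rating 2 < 3 ✗ → not eligible.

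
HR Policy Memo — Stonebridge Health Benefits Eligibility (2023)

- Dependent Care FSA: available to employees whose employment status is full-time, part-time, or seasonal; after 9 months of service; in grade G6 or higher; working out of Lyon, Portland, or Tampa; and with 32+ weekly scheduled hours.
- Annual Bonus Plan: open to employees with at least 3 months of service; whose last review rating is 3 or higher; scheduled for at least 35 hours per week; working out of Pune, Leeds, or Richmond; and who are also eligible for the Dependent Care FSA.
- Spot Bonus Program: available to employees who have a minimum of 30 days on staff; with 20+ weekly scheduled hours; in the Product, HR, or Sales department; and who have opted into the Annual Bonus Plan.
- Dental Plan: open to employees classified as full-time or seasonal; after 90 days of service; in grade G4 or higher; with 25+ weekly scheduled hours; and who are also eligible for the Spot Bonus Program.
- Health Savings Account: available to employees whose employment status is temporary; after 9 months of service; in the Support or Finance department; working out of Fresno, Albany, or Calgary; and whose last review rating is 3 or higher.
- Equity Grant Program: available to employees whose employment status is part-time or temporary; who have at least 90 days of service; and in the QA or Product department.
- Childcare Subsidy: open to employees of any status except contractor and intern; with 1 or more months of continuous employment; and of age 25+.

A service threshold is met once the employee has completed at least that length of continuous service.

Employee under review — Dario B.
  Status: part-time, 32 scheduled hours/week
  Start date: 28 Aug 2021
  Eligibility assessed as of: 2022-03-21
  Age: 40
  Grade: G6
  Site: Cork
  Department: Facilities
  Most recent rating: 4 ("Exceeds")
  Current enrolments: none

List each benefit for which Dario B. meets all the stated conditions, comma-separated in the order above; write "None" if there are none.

Service from 28 Aug 2021 to 2022-03-21: 205 days.
Dependent Care FSA — status part-time ✓; service 205 days < 9 months (≈270 days) ✗ → not eligible.
Annual Bonus Plan — service 205 days ≥ 3 months (≈90 days) ✓; rating 4 ≥ 3 ✓; 32 hrs/wk < 35 ✗ → not eligible.
Spot Bonus Program — service 205 days ≥ 30 days ✓; 32 hrs/wk ≥ 20 ✓; dept Facilities ✗ → not eligible.
Dental Plan — status part-time ✗ (requires full-time or seasonal) → not eligible.
Health Savings Account — status part-time ✗ (requires temporary) → not eligible.
Equity Grant Program — status part-time ✓; service 205 days ≥ 90 days ✓; dept Facilities ✗ → not eligible.
Childcare Subsidy — status part-time ✓ (not excluded); service 205 days ≥ 1 month (≈30 days) ✓; age 40 ≥ 25 ✓ → eligible.

Childcare Subsidy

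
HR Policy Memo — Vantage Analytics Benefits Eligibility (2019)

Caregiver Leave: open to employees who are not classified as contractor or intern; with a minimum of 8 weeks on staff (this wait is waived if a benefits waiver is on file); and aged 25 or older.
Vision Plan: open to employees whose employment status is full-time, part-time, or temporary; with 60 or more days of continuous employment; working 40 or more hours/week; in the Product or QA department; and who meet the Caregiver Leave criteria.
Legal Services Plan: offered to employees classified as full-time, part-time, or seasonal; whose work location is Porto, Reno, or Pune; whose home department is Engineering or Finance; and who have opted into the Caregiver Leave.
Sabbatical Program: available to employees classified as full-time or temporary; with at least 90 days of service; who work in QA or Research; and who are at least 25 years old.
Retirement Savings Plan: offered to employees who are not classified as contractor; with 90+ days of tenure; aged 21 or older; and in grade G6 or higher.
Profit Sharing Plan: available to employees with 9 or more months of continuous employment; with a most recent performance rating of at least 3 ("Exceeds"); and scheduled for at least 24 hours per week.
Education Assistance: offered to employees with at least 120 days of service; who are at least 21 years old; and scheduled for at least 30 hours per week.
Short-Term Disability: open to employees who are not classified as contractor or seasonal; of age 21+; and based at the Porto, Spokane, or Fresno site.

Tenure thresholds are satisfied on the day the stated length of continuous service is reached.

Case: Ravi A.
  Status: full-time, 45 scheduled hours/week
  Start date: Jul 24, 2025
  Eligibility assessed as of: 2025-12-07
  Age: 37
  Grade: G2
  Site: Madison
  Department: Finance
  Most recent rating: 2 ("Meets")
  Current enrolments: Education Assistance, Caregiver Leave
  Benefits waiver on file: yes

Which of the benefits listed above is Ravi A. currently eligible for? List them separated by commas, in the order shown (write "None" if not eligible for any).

Service from Jul 24, 2025 to 2025-12-07: 136 days.
Caregiver Leave — status full-time ✓ (not excluded); benefits waiver on file ✓; age 37 ≥ 25 ✓ → eligible.
Vision Plan — status full-time ✓; service 136 days ≥ 60 days ✓; 45 hrs/wk ≥ 40 ✓; dept Finance ✗ → not eligible.
Legal Services Plan — status full-time ✓; site Madison ✗ (not Porto, Reno, or Pune) → not eligible.
Sabbatical Program — status full-time ✓; service 136 days ≥ 90 days ✓; dept Finance ✗ → not eligible.
Retirement Savings Plan — status full-time ✓ (not excluded); service 136 days ≥ 90 days ✓; age 37 ≥ 21 ✓; grade G2 < G6 ✗ → not eligible.
Profit Sharing Plan — service 136 days < 9 months (≈270 days) ✗ → not eligible.
Education Assistance — service 136 days ≥ 120 days ✓; age 37 ≥ 21 ✓; 45 hrs/wk ≥ 30 ✓ → eligible.
Short-Term Disability — status full-time ✓ (not excluded); age 37 ≥ 21 ✓; site Madison ✗ (not Porto, Spokane, or Fresno) → not eligible.

Caregiver Leave, Education Assistance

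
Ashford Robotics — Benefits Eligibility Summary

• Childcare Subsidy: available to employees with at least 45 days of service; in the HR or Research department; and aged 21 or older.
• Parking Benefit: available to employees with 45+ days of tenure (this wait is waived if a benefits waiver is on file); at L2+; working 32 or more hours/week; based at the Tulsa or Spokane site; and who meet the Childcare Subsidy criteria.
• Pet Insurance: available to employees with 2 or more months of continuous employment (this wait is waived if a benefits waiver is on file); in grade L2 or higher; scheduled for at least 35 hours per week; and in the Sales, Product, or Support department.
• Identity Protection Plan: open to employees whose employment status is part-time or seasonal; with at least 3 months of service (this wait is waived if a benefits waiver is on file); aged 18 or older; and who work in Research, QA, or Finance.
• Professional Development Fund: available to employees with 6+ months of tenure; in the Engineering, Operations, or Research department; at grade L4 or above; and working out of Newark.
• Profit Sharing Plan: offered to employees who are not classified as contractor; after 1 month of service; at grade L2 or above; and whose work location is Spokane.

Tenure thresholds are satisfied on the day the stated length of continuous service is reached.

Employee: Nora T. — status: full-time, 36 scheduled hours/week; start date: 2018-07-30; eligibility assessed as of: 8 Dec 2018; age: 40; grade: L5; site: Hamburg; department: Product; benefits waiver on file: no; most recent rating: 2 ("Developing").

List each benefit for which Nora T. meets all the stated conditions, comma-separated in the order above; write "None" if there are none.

Pet Insurance

Service from 2018-07-30 to 8 Dec 2018: 131 days.
Childcare Subsidy — service 131 days ≥ 45 days ✓; dept Product ✗ → not eligible.
Parking Benefit — no waiver, service 131 days ≥ 45 days ✓; grade L5 ≥ L2 ✓; 36 hrs/wk ≥ 32 ✓; site Hamburg ✗ (not Tulsa or Spokane) → not eligible.
Pet Insurance — no waiver, service 131 days ≥ 2 months (≈60 days) ✓; grade L5 ≥ L2 ✓; 36 hrs/wk ≥ 35 ✓; dept Product ✓ → eligible.
Identity Protection Plan — status full-time ✗ (requires part-time or seasonal) → not eligible.
Professional Development Fund — service 131 days < 6 months (≈180 days) ✗ → not eligible.
Profit Sharing Plan — status full-time ✓ (not excluded); service 131 days ≥ 1 month (≈30 days) ✓; grade L5 ≥ L2 ✓; site Hamburg ✗ (not Spokane) → not eligible.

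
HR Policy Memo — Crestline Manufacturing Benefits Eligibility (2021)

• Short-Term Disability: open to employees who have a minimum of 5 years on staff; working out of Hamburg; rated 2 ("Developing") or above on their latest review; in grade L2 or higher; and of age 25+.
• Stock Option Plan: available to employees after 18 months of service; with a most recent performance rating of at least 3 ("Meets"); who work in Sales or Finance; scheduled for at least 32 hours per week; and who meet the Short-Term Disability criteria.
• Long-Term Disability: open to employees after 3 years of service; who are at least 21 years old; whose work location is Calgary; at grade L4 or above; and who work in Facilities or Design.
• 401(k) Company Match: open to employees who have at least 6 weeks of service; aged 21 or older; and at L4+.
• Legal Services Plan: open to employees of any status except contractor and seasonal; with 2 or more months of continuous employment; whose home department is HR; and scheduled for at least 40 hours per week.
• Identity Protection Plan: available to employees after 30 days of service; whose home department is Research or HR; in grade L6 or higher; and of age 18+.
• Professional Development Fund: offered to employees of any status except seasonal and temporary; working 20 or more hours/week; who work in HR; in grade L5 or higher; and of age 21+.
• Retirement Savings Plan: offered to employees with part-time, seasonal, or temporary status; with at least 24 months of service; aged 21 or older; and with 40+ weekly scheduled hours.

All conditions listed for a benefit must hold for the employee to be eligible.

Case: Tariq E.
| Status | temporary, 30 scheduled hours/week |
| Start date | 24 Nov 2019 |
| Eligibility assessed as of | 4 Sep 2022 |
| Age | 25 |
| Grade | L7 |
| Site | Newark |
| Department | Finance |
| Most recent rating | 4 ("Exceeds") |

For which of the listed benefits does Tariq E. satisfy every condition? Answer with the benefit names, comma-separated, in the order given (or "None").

401(k) Company Match

Service from 24 Nov 2019 to 4 Sep 2022: 1015 days.
Short-Term Disability — service 1015 days < 5 years (≈1825 days) ✗ → not eligible.
Stock Option Plan — service 1015 days ≥ 18 months (≈540 days) ✓; rating 4 ≥ 3 ✓; dept Finance ✓; 30 hrs/wk < 32 ✗ → not eligible.
Long-Term Disability — service 1015 days < 3 years (≈1095 days) ✗ → not eligible.
401(k) Company Match — service 1015 days ≥ 6 weeks (≈42 days) ✓; age 25 ≥ 21 ✓; grade L7 ≥ L4 ✓ → eligible.
Legal Services Plan — status temporary ✓ (not excluded); service 1015 days ≥ 2 months (≈60 days) ✓; dept Finance ✗ → not eligible.
Identity Protection Plan — service 1015 days ≥ 30 days ✓; dept Finance ✗ → not eligible.
Professional Development Fund — status temporary ✗ (excluded) → not eligible.
Retirement Savings Plan — status temporary ✓; service 1015 days ≥ 24 months (≈720 days) ✓; age 25 ≥ 21 ✓; 30 hrs/wk < 40 ✗ → not eligible.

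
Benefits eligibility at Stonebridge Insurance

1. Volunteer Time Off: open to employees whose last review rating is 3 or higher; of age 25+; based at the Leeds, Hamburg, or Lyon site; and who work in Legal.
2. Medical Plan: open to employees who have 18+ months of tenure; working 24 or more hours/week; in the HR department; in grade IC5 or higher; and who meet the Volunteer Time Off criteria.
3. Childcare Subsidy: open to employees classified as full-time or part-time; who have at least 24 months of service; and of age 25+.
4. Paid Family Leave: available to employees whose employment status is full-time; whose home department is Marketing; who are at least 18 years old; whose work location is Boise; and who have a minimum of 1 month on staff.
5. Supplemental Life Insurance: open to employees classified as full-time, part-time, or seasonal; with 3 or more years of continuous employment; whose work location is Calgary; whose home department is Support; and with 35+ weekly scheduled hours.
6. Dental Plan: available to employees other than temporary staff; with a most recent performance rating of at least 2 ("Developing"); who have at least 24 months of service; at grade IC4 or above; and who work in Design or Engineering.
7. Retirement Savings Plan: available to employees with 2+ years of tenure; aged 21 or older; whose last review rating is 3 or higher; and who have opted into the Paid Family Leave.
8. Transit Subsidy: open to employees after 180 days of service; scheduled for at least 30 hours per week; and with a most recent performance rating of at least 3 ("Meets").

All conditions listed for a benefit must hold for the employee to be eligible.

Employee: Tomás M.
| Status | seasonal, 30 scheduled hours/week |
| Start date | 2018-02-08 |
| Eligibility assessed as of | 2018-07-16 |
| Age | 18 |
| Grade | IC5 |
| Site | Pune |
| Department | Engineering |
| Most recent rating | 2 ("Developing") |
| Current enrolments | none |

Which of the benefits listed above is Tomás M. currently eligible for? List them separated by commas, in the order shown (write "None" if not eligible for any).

Service from 2018-02-08 to 2018-07-16: 158 days.
Volunteer Time Off — rating 2 < 3 ✗ → not eligible.
Medical Plan — service 158 days < 18 months (≈540 days) ✗ → not eligible.
Childcare Subsidy — status seasonal ✗ (requires full-time or part-time) → not eligible.
Paid Family Leave — status seasonal ✗ (requires full-time) → not eligible.
Supplemental Life Insurance — status seasonal ✓; service 158 days < 3 years (≈1095 days) ✗ → not eligible.
Dental Plan — status seasonal ✓ (not excluded); rating 2 ≥ 2 ✓; service 158 days < 24 months (≈720 days) ✗ → not eligible.
Retirement Savings Plan — service 158 days < 2 years (≈730 days) ✗ → not eligible.
Transit Subsidy — service 158 days < 180 days ✗ → not eligible.

None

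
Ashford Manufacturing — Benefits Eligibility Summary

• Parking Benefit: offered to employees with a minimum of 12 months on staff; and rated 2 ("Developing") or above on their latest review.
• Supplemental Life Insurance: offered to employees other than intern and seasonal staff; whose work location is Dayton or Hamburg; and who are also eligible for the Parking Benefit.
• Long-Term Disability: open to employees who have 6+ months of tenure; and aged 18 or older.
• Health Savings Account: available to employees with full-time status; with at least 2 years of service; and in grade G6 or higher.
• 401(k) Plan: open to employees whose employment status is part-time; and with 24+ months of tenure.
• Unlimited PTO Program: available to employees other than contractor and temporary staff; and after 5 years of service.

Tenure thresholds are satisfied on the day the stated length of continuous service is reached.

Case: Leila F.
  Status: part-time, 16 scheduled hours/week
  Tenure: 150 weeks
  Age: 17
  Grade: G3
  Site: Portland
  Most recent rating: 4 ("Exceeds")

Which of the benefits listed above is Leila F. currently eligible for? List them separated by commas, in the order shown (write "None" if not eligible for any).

Parking Benefit, 401(k) Plan

Parking Benefit — service 150 weeks ≥ 12 months (≈360 days) ✓; rating 4 ≥ 2 ✓ → eligible.
Supplemental Life Insurance — status part-time ✓ (not excluded); site Portland ✗ (not Dayton or Hamburg) → not eligible.
Long-Term Disability — service 150 weeks ≥ 6 months (≈180 days) ✓; age 17 < 18 ✗ → not eligible.
Health Savings Account — status part-time ✗ (requires full-time) → not eligible.
401(k) Plan — status part-time ✓; service 150 weeks ≥ 24 months (≈720 days) ✓ → eligible.
Unlimited PTO Program — status part-time ✓ (not excluded); service 150 weeks < 5 years (≈1825 days) ✗ → not eligible.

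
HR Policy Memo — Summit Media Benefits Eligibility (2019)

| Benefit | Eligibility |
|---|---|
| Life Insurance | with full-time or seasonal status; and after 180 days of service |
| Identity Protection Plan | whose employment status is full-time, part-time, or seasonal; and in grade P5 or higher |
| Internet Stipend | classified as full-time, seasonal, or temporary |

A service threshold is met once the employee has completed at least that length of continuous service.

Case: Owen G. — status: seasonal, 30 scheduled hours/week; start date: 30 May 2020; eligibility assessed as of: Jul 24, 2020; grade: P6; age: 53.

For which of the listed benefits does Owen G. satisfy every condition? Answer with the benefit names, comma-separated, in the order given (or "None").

Service from 30 May 2020 to Jul 24, 2020: 55 days.
Life Insurance — status seasonal ✓; service 55 days < 180 days ✗ → not eligible.
Identity Protection Plan — status seasonal ✓; grade P6 ≥ P5 ✓ → eligible.
Internet Stipend — status seasonal ✓ → eligible.

Identity Protection Plan, Internet Stipend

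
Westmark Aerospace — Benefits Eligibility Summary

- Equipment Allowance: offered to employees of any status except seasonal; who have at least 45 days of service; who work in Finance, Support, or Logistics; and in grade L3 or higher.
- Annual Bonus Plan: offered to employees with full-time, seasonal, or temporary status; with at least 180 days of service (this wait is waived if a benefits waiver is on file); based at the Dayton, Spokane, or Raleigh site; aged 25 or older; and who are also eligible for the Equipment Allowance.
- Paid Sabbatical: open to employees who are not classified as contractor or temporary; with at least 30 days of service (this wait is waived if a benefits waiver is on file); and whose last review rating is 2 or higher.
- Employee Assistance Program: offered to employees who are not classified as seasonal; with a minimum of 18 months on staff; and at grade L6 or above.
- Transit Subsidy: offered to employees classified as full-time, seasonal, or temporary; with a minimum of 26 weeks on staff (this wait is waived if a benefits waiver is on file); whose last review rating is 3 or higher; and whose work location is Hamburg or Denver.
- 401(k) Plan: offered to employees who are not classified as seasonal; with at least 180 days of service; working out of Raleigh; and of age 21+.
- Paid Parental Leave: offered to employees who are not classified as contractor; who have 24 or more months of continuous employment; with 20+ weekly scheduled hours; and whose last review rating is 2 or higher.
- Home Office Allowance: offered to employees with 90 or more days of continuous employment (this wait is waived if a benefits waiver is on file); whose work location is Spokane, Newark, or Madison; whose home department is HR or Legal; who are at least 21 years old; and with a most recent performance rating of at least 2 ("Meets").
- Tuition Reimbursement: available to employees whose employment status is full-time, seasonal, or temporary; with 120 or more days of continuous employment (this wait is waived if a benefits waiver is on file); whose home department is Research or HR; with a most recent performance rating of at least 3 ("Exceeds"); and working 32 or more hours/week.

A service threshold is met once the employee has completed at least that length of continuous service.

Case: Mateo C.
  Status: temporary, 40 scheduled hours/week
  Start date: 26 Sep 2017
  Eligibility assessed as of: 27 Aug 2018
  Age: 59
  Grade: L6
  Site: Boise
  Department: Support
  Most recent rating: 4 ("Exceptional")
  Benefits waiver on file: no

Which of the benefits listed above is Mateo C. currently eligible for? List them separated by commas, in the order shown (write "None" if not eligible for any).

Service from 26 Sep 2017 to 27 Aug 2018: 335 days.
Equipment Allowance — status temporary ✓ (not excluded); service 335 days ≥ 45 days ✓; dept Support ✓; grade L6 ≥ L3 ✓ → eligible.
Annual Bonus Plan — status temporary ✓; no waiver, service 335 days ≥ 180 days ✓; site Boise ✗ (not Dayton, Spokane, or Raleigh) → not eligible.
Paid Sabbatical — status temporary ✗ (excluded) → not eligible.
Employee Assistance Program — status temporary ✓ (not excluded); service 335 days < 18 months (≈540 days) ✗ → not eligible.
Transit Subsidy — status temporary ✓; no waiver, service 335 days ≥ 26 weeks (≈182 days) ✓; rating 4 ≥ 3 ✓; site Boise ✗ (not Hamburg or Denver) → not eligible.
401(k) Plan — status temporary ✓ (not excluded); service 335 days ≥ 180 days ✓; site Boise ✗ (not Raleigh) → not eligible.
Paid Parental Leave — status temporary ✓ (not excluded); service 335 days < 24 months (≈720 days) ✗ → not eligible.
Home Office Allowance — no waiver, service 335 days ≥ 90 days ✓; site Boise ✗ (not Spokane, Newark, or Madison) → not eligible.
Tuition Reimbursement — status temporary ✓; no waiver, service 335 days ≥ 120 days ✓; dept Support ✗ → not eligible.

Equipment Allowance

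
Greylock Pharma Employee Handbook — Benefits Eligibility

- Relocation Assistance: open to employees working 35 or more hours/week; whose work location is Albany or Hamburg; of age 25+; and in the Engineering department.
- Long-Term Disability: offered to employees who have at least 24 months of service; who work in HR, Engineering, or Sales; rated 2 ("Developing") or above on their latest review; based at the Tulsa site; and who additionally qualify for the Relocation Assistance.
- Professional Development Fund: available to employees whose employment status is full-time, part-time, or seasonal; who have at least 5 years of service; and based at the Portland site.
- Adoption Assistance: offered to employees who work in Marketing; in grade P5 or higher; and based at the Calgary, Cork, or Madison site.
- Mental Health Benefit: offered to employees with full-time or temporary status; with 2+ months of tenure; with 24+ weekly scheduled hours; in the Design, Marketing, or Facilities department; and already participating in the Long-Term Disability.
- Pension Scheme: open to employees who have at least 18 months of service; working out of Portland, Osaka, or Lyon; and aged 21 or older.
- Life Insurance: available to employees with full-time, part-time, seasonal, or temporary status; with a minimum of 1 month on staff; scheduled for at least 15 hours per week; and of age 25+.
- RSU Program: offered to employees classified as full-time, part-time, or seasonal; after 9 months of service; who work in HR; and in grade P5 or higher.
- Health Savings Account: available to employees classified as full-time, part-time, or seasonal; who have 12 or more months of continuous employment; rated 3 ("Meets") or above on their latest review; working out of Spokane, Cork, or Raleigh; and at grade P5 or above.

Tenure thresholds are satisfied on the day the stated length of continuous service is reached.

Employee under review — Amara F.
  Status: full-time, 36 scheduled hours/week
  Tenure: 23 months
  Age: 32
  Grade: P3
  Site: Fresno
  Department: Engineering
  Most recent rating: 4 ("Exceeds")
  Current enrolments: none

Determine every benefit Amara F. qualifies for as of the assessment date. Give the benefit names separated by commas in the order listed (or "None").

Relocation Assistance — 36 hrs/wk ≥ 35 ✓; site Fresno ✗ (not Albany or Hamburg) → not eligible.
Long-Term Disability — service 23 months < 24 months ✗ → not eligible.
Professional Development Fund — status full-time ✓; service 23 months < 5 years (≈1825 days) ✗ → not eligible.
Adoption Assistance — dept Engineering ✗ → not eligible.
Mental Health Benefit — status full-time ✓; service 23 months ≥ 2 months ✓; 36 hrs/wk ≥ 24 ✓; dept Engineering ✗ → not eligible.
Pension Scheme — service 23 months ≥ 18 months ✓; site Fresno ✗ (not Portland, Osaka, or Lyon) → not eligible.
Life Insurance — status full-time ✓; service 23 months ≥ 1 month ✓; 36 hrs/wk ≥ 15 ✓; age 32 ≥ 25 ✓ → eligible.
RSU Program — status full-time ✓; service 23 months ≥ 9 months ✓; dept Engineering ✗ → not eligible.
Health Savings Account — status full-time ✓; service 23 months ≥ 12 months ✓; rating 4 ≥ 3 ✓; site Fresno ✗ (not Spokane, Cork, or Raleigh) → not eligible.

Life Insurance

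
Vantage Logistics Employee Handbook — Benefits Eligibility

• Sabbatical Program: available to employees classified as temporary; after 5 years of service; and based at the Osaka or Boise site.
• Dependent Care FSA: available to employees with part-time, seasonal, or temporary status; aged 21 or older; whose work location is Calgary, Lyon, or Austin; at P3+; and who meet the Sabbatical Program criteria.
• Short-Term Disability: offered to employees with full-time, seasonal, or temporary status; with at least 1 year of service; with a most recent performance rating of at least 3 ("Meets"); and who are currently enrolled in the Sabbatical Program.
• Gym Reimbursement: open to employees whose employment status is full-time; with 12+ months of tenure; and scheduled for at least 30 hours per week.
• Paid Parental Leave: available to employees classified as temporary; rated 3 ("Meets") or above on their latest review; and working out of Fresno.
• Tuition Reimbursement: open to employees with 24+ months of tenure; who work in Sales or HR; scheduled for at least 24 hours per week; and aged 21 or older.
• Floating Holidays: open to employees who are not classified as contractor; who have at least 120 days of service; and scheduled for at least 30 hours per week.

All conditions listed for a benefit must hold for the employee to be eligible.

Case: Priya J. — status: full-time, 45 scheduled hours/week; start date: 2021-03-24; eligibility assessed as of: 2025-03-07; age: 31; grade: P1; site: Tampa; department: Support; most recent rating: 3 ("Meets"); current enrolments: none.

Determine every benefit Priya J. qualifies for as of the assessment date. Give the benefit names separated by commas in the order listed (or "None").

Service from 2021-03-24 to 2025-03-07: 1444 days.
Sabbatical Program — status full-time ✗ (requires temporary) → not eligible.
Dependent Care FSA — status full-time ✗ (requires part-time, seasonal, or temporary) → not eligible.
Short-Term Disability — status full-time ✓; service 1444 days ≥ 1 year (≈365 days) ✓; rating 3 ≥ 3 ✓; not enrolled in Sabbatical Program ✗ → not eligible.
Gym Reimbursement — status full-time ✓; service 1444 days ≥ 12 months (≈360 days) ✓; 45 hrs/wk ≥ 30 ✓ → eligible.
Paid Parental Leave — status full-time ✗ (requires temporary) → not eligible.
Tuition Reimbursement — service 1444 days ≥ 24 months (≈720 days) ✓; dept Support ✗ → not eligible.
Floating Holidays — status full-time ✓ (not excluded); service 1444 days ≥ 120 days ✓; 45 hrs/wk ≥ 30 ✓ → eligible.

Gym Reimbursement, Floating Holidays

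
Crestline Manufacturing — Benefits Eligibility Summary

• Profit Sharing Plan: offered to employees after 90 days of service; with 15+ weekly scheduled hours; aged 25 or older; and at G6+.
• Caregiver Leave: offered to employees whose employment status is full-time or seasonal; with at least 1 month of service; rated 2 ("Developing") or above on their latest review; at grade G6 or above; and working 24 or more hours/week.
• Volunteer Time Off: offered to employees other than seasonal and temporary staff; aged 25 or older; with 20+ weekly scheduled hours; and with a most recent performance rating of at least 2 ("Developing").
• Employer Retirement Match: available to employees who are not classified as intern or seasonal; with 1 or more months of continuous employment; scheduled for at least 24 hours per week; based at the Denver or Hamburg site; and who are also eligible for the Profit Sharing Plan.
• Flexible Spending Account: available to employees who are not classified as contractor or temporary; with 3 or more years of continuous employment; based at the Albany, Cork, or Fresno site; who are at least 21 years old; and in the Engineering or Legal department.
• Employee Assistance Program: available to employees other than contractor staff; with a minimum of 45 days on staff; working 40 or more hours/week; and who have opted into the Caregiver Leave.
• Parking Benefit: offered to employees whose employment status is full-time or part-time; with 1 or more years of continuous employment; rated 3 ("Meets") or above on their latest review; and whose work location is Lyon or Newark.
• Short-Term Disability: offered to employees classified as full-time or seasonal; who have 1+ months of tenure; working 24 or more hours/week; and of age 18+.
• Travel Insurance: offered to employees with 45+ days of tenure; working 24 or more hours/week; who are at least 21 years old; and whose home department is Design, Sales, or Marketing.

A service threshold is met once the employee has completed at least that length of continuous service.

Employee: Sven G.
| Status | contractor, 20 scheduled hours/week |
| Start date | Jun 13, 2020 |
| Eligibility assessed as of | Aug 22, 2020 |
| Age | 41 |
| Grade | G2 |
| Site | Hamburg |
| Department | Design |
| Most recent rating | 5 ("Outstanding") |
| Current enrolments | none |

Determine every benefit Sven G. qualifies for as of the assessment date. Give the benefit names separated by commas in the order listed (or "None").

Service from Jun 13, 2020 to Aug 22, 2020: 70 days.
Profit Sharing Plan — service 70 days < 90 days ✗ → not eligible.
Caregiver Leave — status contractor ✗ (requires full-time or seasonal) → not eligible.
Volunteer Time Off — status contractor ✓ (not excluded); age 41 ≥ 25 ✓; 20 hrs/wk ≥ 20 ✓; rating 5 ≥ 2 ✓ → eligible.
Employer Retirement Match — status contractor ✓ (not excluded); service 70 days ≥ 1 month (≈30 days) ✓; 20 hrs/wk < 24 ✗ → not eligible.
Flexible Spending Account — status contractor ✗ (excluded) → not eligible.
Employee Assistance Program — status contractor ✗ (excluded) → not eligible.
Parking Benefit — status contractor ✗ (requires full-time or part-time) → not eligible.
Short-Term Disability — status contractor ✗ (requires full-time or seasonal) → not eligible.
Travel Insurance — service 70 days ≥ 45 days ✓; 20 hrs/wk < 24 ✗ → not eligible.

Volunteer Time Off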